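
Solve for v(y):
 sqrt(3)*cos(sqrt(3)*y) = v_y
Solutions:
 v(y) = C1 + sin(sqrt(3)*y)


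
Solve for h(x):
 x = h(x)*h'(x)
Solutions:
 h(x) = -sqrt(C1 + x^2)
 h(x) = sqrt(C1 + x^2)


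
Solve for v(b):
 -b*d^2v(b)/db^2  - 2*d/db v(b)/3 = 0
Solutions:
 v(b) = C1 + C2*b^(1/3)


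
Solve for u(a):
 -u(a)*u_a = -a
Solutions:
 u(a) = -sqrt(C1 + a^2)
 u(a) = sqrt(C1 + a^2)


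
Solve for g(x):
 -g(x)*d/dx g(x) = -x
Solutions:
 g(x) = -sqrt(C1 + x^2)
 g(x) = sqrt(C1 + x^2)


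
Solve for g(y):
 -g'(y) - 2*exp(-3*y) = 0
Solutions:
 g(y) = C1 + 2*exp(-3*y)/3


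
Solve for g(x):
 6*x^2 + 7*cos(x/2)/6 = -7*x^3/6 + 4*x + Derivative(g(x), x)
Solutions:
 g(x) = C1 + 7*x^4/24 + 2*x^3 - 2*x^2 + 7*sin(x/2)/3


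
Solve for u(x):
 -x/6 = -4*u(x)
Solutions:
 u(x) = x/24


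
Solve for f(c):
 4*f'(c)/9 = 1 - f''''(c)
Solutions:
 f(c) = C1 + C4*exp(-2^(2/3)*3^(1/3)*c/3) + 9*c/4 + (C2*sin(2^(2/3)*3^(5/6)*c/6) + C3*cos(2^(2/3)*3^(5/6)*c/6))*exp(2^(2/3)*3^(1/3)*c/6)


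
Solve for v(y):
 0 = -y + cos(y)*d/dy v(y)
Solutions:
 v(y) = C1 + Integral(y/cos(y), y)


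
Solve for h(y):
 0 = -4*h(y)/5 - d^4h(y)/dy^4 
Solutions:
 h(y) = (C1*sin(5^(3/4)*y/5) + C2*cos(5^(3/4)*y/5))*exp(-5^(3/4)*y/5) + (C3*sin(5^(3/4)*y/5) + C4*cos(5^(3/4)*y/5))*exp(5^(3/4)*y/5)


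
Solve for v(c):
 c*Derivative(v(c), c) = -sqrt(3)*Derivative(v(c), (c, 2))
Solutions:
 v(c) = C1 + C2*erf(sqrt(2)*3^(3/4)*c/6)


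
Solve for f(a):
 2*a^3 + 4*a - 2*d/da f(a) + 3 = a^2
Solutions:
 f(a) = C1 + a^4/4 - a^3/6 + a^2 + 3*a/2


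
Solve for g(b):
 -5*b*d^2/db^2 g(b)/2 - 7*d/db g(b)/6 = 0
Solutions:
 g(b) = C1 + C2*b^(8/15)


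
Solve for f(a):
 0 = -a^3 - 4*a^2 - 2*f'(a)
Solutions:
 f(a) = C1 - a^4/8 - 2*a^3/3


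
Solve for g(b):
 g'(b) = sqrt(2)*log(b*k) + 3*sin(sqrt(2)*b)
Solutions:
 g(b) = C1 + sqrt(2)*b*(log(b*k) - 1) - 3*sqrt(2)*cos(sqrt(2)*b)/2


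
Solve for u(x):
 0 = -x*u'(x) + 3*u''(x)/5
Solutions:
 u(x) = C1 + C2*erfi(sqrt(30)*x/6)


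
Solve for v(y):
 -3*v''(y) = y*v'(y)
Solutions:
 v(y) = C1 + C2*erf(sqrt(6)*y/6)


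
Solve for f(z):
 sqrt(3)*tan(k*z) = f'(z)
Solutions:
 f(z) = C1 + sqrt(3)*Piecewise((-log(cos(k*z))/k, Ne(k, 0)), (0, True))


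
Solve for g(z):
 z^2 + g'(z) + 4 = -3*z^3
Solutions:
 g(z) = C1 - 3*z^4/4 - z^3/3 - 4*z


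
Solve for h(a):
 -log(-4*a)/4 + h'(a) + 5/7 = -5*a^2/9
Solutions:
 h(a) = C1 - 5*a^3/27 + a*log(-a)/4 + a*(-27 + 14*log(2))/28


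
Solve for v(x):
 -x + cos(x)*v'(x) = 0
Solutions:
 v(x) = C1 + Integral(x/cos(x), x)


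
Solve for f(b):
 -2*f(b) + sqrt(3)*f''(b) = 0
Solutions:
 f(b) = C1*exp(-sqrt(2)*3^(3/4)*b/3) + C2*exp(sqrt(2)*3^(3/4)*b/3)


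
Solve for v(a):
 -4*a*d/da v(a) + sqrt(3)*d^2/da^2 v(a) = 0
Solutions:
 v(a) = C1 + C2*erfi(sqrt(2)*3^(3/4)*a/3)


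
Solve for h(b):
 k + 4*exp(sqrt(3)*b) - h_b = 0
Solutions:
 h(b) = C1 + b*k + 4*sqrt(3)*exp(sqrt(3)*b)/3


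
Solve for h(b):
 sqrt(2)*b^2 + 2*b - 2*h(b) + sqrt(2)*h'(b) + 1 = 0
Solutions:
 h(b) = C1*exp(sqrt(2)*b) + sqrt(2)*b^2/2 + 2*b + 1/2 + sqrt(2)


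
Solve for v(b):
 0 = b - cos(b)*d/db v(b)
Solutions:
 v(b) = C1 + Integral(b/cos(b), b)


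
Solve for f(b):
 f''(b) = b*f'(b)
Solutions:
 f(b) = C1 + C2*erfi(sqrt(2)*b/2)


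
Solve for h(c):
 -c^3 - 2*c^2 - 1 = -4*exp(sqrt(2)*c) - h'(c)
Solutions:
 h(c) = C1 + c^4/4 + 2*c^3/3 + c - 2*sqrt(2)*exp(sqrt(2)*c)


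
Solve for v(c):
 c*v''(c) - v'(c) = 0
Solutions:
 v(c) = C1 + C2*c^2


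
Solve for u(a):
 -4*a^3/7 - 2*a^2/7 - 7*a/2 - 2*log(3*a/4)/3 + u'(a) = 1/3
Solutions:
 u(a) = C1 + a^4/7 + 2*a^3/21 + 7*a^2/4 + 2*a*log(a)/3 - 4*a*log(2)/3 - a/3 + 2*a*log(3)/3


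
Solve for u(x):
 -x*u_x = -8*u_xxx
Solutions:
 u(x) = C1 + Integral(C2*airyai(x/2) + C3*airybi(x/2), x)


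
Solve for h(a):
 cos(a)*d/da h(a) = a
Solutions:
 h(a) = C1 + Integral(a/cos(a), a)


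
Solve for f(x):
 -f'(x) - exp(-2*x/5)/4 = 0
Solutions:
 f(x) = C1 + 5*exp(-2*x/5)/8


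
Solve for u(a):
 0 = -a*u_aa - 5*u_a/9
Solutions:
 u(a) = C1 + C2*a^(4/9)


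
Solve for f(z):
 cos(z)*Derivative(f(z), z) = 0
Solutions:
 f(z) = C1


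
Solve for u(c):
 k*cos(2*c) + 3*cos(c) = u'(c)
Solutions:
 u(c) = C1 + k*sin(2*c)/2 + 3*sin(c)


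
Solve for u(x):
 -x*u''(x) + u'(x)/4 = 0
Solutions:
 u(x) = C1 + C2*x^(5/4)


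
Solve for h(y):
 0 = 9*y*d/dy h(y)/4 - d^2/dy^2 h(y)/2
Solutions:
 h(y) = C1 + C2*erfi(3*y/2)


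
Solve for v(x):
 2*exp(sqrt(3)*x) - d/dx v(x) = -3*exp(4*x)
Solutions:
 v(x) = C1 + 3*exp(4*x)/4 + 2*sqrt(3)*exp(sqrt(3)*x)/3


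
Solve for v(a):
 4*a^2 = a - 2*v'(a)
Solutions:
 v(a) = C1 - 2*a^3/3 + a^2/4


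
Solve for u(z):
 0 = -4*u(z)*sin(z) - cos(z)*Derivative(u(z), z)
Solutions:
 u(z) = C1*cos(z)^4


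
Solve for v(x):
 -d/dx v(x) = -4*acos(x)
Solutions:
 v(x) = C1 + 4*x*acos(x) - 4*sqrt(1 - x^2)


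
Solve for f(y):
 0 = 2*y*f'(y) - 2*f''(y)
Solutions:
 f(y) = C1 + C2*erfi(sqrt(2)*y/2)


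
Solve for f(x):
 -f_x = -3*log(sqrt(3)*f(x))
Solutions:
 -2*Integral(1/(2*log(_y) + log(3)), (_y, f(x)))/3 = C1 - x


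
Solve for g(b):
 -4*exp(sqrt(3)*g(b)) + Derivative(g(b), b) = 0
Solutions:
 g(b) = sqrt(3)*(2*log(-1/(C1 + 4*b)) - log(3))/6


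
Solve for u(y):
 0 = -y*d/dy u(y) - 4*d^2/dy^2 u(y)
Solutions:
 u(y) = C1 + C2*erf(sqrt(2)*y/4)


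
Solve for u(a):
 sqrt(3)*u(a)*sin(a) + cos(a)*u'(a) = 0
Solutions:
 u(a) = C1*cos(a)^(sqrt(3))


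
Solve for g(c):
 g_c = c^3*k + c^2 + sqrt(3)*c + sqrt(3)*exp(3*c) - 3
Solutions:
 g(c) = C1 + c^4*k/4 + c^3/3 + sqrt(3)*c^2/2 - 3*c + sqrt(3)*exp(3*c)/3


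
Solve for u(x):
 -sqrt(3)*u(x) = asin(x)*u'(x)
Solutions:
 u(x) = C1*exp(-sqrt(3)*Integral(1/asin(x), x))


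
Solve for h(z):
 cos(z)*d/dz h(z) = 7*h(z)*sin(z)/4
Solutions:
 h(z) = C1/cos(z)^(7/4)


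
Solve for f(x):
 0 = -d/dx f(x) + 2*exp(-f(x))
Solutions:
 f(x) = log(C1 + 2*x)


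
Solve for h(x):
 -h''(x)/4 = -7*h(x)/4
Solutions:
 h(x) = C1*exp(-sqrt(7)*x) + C2*exp(sqrt(7)*x)


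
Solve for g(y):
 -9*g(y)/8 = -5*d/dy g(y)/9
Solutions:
 g(y) = C1*exp(81*y/40)


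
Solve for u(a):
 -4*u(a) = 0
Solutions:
 u(a) = 0


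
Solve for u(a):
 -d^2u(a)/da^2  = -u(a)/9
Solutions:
 u(a) = C1*exp(-a/3) + C2*exp(a/3)


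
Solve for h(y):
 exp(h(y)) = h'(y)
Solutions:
 h(y) = log(-1/(C1 + y))


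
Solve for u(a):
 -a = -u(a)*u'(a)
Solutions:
 u(a) = -sqrt(C1 + a^2)
 u(a) = sqrt(C1 + a^2)


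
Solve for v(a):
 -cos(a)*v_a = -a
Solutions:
 v(a) = C1 + Integral(a/cos(a), a)


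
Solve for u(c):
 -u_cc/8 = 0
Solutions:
 u(c) = C1 + C2*c


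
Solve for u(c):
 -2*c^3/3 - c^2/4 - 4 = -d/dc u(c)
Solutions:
 u(c) = C1 + c^4/6 + c^3/12 + 4*c


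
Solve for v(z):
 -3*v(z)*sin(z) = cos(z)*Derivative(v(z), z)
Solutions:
 v(z) = C1*cos(z)^3


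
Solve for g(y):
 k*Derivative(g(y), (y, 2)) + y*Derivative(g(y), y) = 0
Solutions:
 g(y) = C1 + C2*sqrt(k)*erf(sqrt(2)*y*sqrt(1/k)/2)


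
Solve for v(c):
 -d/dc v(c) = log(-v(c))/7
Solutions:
 -li(-v(c)) = C1 - c/7


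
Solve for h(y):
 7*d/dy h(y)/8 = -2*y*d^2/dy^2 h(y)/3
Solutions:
 h(y) = C1 + C2/y^(5/16)


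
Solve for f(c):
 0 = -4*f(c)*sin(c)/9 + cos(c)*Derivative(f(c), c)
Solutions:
 f(c) = C1/cos(c)^(4/9)


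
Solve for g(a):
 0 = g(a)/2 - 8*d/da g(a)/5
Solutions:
 g(a) = C1*exp(5*a/16)


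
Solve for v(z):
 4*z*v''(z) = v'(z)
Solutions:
 v(z) = C1 + C2*z^(5/4)


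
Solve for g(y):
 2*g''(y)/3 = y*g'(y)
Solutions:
 g(y) = C1 + C2*erfi(sqrt(3)*y/2)


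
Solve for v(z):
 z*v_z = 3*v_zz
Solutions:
 v(z) = C1 + C2*erfi(sqrt(6)*z/6)


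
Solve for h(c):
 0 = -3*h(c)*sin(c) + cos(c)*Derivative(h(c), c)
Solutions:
 h(c) = C1/cos(c)^3


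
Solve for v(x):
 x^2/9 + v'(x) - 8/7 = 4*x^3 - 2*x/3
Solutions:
 v(x) = C1 + x^4 - x^3/27 - x^2/3 + 8*x/7


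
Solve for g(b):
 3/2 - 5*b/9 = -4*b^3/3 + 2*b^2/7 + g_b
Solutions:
 g(b) = C1 + b^4/3 - 2*b^3/21 - 5*b^2/18 + 3*b/2


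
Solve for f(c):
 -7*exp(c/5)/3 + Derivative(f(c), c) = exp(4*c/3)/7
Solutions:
 f(c) = C1 + 35*exp(c/5)/3 + 3*exp(4*c/3)/28


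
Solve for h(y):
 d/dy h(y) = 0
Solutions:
 h(y) = C1


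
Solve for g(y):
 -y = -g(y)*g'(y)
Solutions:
 g(y) = -sqrt(C1 + y^2)
 g(y) = sqrt(C1 + y^2)


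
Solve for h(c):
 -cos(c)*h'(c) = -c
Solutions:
 h(c) = C1 + Integral(c/cos(c), c)


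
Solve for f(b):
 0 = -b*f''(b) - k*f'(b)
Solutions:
 f(b) = C1 + b^(1 - re(k))*(C2*sin(log(b)*Abs(im(k))) + C3*cos(log(b)*im(k)))


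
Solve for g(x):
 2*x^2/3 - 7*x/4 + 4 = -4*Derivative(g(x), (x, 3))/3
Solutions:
 g(x) = C1 + C2*x + C3*x^2 - x^5/120 + 7*x^4/128 - x^3/2


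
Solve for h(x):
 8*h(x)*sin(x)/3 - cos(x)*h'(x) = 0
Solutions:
 h(x) = C1/cos(x)^(8/3)


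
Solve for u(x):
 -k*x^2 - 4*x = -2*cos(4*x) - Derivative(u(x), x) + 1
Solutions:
 u(x) = C1 + k*x^3/3 + 2*x^2 + x - sin(4*x)/2


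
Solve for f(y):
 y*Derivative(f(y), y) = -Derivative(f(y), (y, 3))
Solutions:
 f(y) = C1 + Integral(C2*airyai(-y) + C3*airybi(-y), y)


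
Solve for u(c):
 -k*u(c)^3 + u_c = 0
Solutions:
 u(c) = -sqrt(2)*sqrt(-1/(C1 + c*k))/2
 u(c) = sqrt(2)*sqrt(-1/(C1 + c*k))/2


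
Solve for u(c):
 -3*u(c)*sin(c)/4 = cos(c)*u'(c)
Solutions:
 u(c) = C1*cos(c)^(3/4)


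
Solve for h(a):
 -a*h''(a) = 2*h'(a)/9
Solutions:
 h(a) = C1 + C2*a^(7/9)


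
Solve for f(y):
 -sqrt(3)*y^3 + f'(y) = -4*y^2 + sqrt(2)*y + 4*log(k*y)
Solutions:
 f(y) = C1 + sqrt(3)*y^4/4 - 4*y^3/3 + sqrt(2)*y^2/2 + 4*y*log(k*y) - 4*y


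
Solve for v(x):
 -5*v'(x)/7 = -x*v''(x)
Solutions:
 v(x) = C1 + C2*x^(12/7)


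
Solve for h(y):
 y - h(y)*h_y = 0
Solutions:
 h(y) = -sqrt(C1 + y^2)
 h(y) = sqrt(C1 + y^2)


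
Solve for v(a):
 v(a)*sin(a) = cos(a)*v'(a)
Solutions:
 v(a) = C1/cos(a)


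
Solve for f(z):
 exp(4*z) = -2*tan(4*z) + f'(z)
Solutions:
 f(z) = C1 + exp(4*z)/4 - log(cos(4*z))/2


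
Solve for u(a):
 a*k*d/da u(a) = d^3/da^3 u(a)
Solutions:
 u(a) = C1 + Integral(C2*airyai(a*k^(1/3)) + C3*airybi(a*k^(1/3)), a)


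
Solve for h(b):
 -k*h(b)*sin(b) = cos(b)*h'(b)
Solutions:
 h(b) = C1*exp(k*log(cos(b)))


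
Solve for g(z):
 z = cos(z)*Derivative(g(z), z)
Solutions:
 g(z) = C1 + Integral(z/cos(z), z)


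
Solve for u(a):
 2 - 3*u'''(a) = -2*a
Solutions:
 u(a) = C1 + C2*a + C3*a^2 + a^4/36 + a^3/9


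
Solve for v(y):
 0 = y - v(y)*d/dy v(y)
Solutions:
 v(y) = -sqrt(C1 + y^2)
 v(y) = sqrt(C1 + y^2)


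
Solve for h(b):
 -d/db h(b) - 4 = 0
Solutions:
 h(b) = C1 - 4*b


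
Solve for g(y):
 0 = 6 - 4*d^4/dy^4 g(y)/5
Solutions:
 g(y) = C1 + C2*y + C3*y^2 + C4*y^3 + 5*y^4/16


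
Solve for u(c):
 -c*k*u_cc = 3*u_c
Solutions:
 u(c) = C1 + c^(((re(k) - 3)*re(k) + im(k)^2)/(re(k)^2 + im(k)^2))*(C2*sin(3*log(c)*Abs(im(k))/(re(k)^2 + im(k)^2)) + C3*cos(3*log(c)*im(k)/(re(k)^2 + im(k)^2)))


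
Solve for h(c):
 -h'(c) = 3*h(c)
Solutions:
 h(c) = C1*exp(-3*c)


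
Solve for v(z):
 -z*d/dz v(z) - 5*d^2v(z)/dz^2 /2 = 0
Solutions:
 v(z) = C1 + C2*erf(sqrt(5)*z/5)


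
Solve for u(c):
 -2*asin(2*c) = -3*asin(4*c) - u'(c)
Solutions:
 u(c) = C1 + 2*c*asin(2*c) - 3*c*asin(4*c) - 3*sqrt(1 - 16*c^2)/4 + sqrt(1 - 4*c^2)


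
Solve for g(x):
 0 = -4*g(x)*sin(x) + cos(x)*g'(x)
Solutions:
 g(x) = C1/cos(x)^4


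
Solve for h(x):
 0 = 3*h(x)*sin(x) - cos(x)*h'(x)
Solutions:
 h(x) = C1/cos(x)^3


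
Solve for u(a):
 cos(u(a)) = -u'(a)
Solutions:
 u(a) = pi - asin((C1 + exp(2*a))/(C1 - exp(2*a)))
 u(a) = asin((C1 + exp(2*a))/(C1 - exp(2*a)))


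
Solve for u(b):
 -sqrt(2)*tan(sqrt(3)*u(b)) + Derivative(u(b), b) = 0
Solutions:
 u(b) = sqrt(3)*(pi - asin(C1*exp(sqrt(6)*b)))/3
 u(b) = sqrt(3)*asin(C1*exp(sqrt(6)*b))/3


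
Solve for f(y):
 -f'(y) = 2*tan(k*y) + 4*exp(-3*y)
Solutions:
 f(y) = C1 - 2*Piecewise((-2*exp(-3*y)/3 + log(tan(k*y)^2 + 1)/(2*k), Ne(k, 0)), (-2*exp(-3*y)/3, True))


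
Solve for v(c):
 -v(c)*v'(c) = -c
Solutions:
 v(c) = -sqrt(C1 + c^2)
 v(c) = sqrt(C1 + c^2)


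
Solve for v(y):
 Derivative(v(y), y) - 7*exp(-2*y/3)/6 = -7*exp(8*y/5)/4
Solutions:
 v(y) = C1 - 35*exp(8*y/5)/32 - 7*exp(-2*y/3)/4


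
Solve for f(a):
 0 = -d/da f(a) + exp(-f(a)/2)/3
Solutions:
 f(a) = 2*log(C1 + a/6)


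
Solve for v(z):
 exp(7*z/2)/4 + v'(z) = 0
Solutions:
 v(z) = C1 - exp(7*z/2)/14


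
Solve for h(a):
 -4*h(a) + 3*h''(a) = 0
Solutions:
 h(a) = C1*exp(-2*sqrt(3)*a/3) + C2*exp(2*sqrt(3)*a/3)


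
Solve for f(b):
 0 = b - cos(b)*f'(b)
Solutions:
 f(b) = C1 + Integral(b/cos(b), b)


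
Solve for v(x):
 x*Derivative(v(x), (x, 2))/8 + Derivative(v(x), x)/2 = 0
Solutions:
 v(x) = C1 + C2/x^3


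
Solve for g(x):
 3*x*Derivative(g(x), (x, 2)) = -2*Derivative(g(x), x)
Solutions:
 g(x) = C1 + C2*x^(1/3)


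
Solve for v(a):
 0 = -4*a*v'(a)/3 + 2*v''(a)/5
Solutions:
 v(a) = C1 + C2*erfi(sqrt(15)*a/3)


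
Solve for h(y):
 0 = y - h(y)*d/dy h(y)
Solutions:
 h(y) = -sqrt(C1 + y^2)
 h(y) = sqrt(C1 + y^2)


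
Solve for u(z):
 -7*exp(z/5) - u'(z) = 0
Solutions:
 u(z) = C1 - 35*exp(z/5)


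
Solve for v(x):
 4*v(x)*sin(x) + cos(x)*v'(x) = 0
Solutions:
 v(x) = C1*cos(x)^4


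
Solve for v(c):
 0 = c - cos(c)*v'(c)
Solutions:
 v(c) = C1 + Integral(c/cos(c), c)


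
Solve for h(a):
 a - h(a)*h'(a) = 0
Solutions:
 h(a) = -sqrt(C1 + a^2)
 h(a) = sqrt(C1 + a^2)


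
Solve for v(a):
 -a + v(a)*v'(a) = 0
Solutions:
 v(a) = -sqrt(C1 + a^2)
 v(a) = sqrt(C1 + a^2)


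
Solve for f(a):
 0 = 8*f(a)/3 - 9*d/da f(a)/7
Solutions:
 f(a) = C1*exp(56*a/27)


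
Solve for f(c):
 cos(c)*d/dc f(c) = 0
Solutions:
 f(c) = C1


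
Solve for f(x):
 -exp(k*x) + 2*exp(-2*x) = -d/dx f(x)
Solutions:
 f(x) = C1 + exp(-2*x) + exp(k*x)/k


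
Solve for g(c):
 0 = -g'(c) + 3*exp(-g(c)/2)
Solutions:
 g(c) = 2*log(C1 + 3*c/2)


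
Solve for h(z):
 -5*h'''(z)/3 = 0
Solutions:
 h(z) = C1 + C2*z + C3*z^2


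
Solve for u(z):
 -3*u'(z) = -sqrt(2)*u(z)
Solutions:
 u(z) = C1*exp(sqrt(2)*z/3)


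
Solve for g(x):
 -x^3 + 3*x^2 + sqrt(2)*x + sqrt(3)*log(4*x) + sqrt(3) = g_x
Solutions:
 g(x) = C1 - x^4/4 + x^3 + sqrt(2)*x^2/2 + sqrt(3)*x*log(x) + 2*sqrt(3)*x*log(2)


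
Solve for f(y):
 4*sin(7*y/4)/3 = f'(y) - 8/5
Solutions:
 f(y) = C1 + 8*y/5 - 16*cos(7*y/4)/21


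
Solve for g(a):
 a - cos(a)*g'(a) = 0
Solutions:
 g(a) = C1 + Integral(a/cos(a), a)


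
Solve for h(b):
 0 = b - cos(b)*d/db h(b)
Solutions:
 h(b) = C1 + Integral(b/cos(b), b)


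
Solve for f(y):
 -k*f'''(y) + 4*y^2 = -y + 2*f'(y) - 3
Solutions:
 f(y) = C1 + C2*exp(-sqrt(2)*y*sqrt(-1/k)) + C3*exp(sqrt(2)*y*sqrt(-1/k)) - 2*k*y + 2*y^3/3 + y^2/4 + 3*y/2


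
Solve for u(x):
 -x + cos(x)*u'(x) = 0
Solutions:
 u(x) = C1 + Integral(x/cos(x), x)


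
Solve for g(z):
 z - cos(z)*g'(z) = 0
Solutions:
 g(z) = C1 + Integral(z/cos(z), z)


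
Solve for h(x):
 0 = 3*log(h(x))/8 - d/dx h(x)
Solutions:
 li(h(x)) = C1 + 3*x/8


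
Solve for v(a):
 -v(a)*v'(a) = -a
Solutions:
 v(a) = -sqrt(C1 + a^2)
 v(a) = sqrt(C1 + a^2)


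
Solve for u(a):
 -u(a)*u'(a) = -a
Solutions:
 u(a) = -sqrt(C1 + a^2)
 u(a) = sqrt(C1 + a^2)


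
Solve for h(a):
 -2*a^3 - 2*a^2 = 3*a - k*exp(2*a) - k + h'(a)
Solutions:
 h(a) = C1 - a^4/2 - 2*a^3/3 - 3*a^2/2 + a*k + k*exp(2*a)/2


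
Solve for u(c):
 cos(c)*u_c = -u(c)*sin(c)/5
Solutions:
 u(c) = C1*cos(c)^(1/5)


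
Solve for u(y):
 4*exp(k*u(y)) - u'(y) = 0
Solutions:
 u(y) = Piecewise((log(-1/(C1*k + 4*k*y))/k, Ne(k, 0)), (nan, True))
 u(y) = Piecewise((C1 + 4*y, Eq(k, 0)), (nan, True))


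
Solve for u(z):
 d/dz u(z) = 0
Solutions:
 u(z) = C1


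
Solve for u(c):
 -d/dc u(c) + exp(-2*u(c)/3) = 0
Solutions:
 u(c) = 3*log(-sqrt(C1 + c)) - 3*log(3) + 3*log(6)/2
 u(c) = 3*log(C1 + c)/2 - 3*log(3) + 3*log(6)/2


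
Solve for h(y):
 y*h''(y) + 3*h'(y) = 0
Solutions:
 h(y) = C1 + C2/y^2


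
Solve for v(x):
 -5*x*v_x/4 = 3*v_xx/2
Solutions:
 v(x) = C1 + C2*erf(sqrt(15)*x/6)


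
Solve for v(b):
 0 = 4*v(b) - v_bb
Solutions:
 v(b) = C1*exp(-2*b) + C2*exp(2*b)


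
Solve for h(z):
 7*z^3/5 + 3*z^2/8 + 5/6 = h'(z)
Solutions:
 h(z) = C1 + 7*z^4/20 + z^3/8 + 5*z/6


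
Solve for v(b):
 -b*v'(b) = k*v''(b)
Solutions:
 v(b) = C1 + C2*sqrt(k)*erf(sqrt(2)*b*sqrt(1/k)/2)


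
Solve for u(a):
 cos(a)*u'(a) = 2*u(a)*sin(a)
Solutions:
 u(a) = C1/cos(a)^2


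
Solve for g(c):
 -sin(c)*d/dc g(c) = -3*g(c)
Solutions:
 g(c) = C1*(cos(c) - 1)^(3/2)/(cos(c) + 1)^(3/2)


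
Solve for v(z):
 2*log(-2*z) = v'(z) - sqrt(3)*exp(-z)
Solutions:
 v(z) = C1 + 2*z*log(-z) + 2*z*(-1 + log(2)) - sqrt(3)*exp(-z)


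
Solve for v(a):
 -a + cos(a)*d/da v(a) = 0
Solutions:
 v(a) = C1 + Integral(a/cos(a), a)


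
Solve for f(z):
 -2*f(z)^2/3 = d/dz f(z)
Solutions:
 f(z) = 3/(C1 + 2*z)


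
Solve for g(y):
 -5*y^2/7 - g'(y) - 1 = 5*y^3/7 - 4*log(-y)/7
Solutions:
 g(y) = C1 - 5*y^4/28 - 5*y^3/21 + 4*y*log(-y)/7 - 11*y/7


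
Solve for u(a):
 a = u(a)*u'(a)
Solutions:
 u(a) = -sqrt(C1 + a^2)
 u(a) = sqrt(C1 + a^2)


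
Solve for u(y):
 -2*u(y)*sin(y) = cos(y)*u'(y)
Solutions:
 u(y) = C1*cos(y)^2


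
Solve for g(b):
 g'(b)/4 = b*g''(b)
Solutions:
 g(b) = C1 + C2*b^(5/4)


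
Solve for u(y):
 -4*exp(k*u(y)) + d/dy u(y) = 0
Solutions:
 u(y) = Piecewise((log(-1/(C1*k + 4*k*y))/k, Ne(k, 0)), (nan, True))
 u(y) = Piecewise((C1 + 4*y, Eq(k, 0)), (nan, True))


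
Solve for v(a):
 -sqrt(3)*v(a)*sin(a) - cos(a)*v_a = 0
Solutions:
 v(a) = C1*cos(a)^(sqrt(3))


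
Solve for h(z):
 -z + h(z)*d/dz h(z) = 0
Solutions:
 h(z) = -sqrt(C1 + z^2)
 h(z) = sqrt(C1 + z^2)


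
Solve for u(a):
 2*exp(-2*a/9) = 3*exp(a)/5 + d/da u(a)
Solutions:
 u(a) = C1 - 3*exp(a)/5 - 9*exp(-2*a/9)


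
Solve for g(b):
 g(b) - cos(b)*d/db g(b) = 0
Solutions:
 g(b) = C1*sqrt(sin(b) + 1)/sqrt(sin(b) - 1)


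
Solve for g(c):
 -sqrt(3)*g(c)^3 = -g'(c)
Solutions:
 g(c) = -sqrt(2)*sqrt(-1/(C1 + sqrt(3)*c))/2
 g(c) = sqrt(2)*sqrt(-1/(C1 + sqrt(3)*c))/2


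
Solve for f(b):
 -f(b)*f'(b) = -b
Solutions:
 f(b) = -sqrt(C1 + b^2)
 f(b) = sqrt(C1 + b^2)


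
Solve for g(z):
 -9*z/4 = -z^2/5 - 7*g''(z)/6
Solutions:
 g(z) = C1 + C2*z - z^4/70 + 9*z^3/28


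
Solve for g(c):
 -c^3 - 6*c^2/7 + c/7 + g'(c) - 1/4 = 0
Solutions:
 g(c) = C1 + c^4/4 + 2*c^3/7 - c^2/14 + c/4


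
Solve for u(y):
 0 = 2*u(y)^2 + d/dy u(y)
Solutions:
 u(y) = 1/(C1 + 2*y)


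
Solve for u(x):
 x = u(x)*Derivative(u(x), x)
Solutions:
 u(x) = -sqrt(C1 + x^2)
 u(x) = sqrt(C1 + x^2)


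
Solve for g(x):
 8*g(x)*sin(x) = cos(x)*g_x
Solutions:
 g(x) = C1/cos(x)^8


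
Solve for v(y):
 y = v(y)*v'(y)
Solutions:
 v(y) = -sqrt(C1 + y^2)
 v(y) = sqrt(C1 + y^2)


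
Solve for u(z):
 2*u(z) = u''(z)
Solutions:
 u(z) = C1*exp(-sqrt(2)*z) + C2*exp(sqrt(2)*z)


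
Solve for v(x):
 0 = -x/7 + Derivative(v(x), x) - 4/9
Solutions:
 v(x) = C1 + x^2/14 + 4*x/9


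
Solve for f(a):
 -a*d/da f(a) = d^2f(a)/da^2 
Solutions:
 f(a) = C1 + C2*erf(sqrt(2)*a/2)


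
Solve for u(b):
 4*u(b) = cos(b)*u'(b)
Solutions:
 u(b) = C1*(sin(b)^2 + 2*sin(b) + 1)/(sin(b)^2 - 2*sin(b) + 1)


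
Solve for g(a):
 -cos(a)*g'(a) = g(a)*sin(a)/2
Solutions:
 g(a) = C1*sqrt(cos(a))


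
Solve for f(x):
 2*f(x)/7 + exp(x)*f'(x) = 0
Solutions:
 f(x) = C1*exp(2*exp(-x)/7)


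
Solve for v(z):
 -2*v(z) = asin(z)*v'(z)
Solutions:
 v(z) = C1*exp(-2*Integral(1/asin(z), z))


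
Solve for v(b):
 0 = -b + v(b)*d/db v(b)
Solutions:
 v(b) = -sqrt(C1 + b^2)
 v(b) = sqrt(C1 + b^2)


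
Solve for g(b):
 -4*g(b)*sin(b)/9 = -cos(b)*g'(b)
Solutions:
 g(b) = C1/cos(b)^(4/9)


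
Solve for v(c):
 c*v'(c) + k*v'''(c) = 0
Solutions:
 v(c) = C1 + Integral(C2*airyai(c*(-1/k)^(1/3)) + C3*airybi(c*(-1/k)^(1/3)), c)


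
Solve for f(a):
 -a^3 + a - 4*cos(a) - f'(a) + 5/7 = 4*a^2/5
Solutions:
 f(a) = C1 - a^4/4 - 4*a^3/15 + a^2/2 + 5*a/7 - 4*sin(a)


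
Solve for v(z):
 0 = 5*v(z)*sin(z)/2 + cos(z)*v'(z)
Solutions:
 v(z) = C1*cos(z)^(5/2)


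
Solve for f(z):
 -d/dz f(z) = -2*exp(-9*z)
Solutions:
 f(z) = C1 - 2*exp(-9*z)/9


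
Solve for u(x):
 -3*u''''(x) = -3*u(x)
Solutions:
 u(x) = C1*exp(-x) + C2*exp(x) + C3*sin(x) + C4*cos(x)


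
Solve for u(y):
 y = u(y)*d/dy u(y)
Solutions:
 u(y) = -sqrt(C1 + y^2)
 u(y) = sqrt(C1 + y^2)


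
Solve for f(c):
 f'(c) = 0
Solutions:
 f(c) = C1


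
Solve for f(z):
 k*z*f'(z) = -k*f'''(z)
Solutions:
 f(z) = C1 + Integral(C2*airyai(-z) + C3*airybi(-z), z)


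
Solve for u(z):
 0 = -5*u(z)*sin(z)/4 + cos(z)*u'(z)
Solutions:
 u(z) = C1/cos(z)^(5/4)


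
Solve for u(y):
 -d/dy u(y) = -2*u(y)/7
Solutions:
 u(y) = C1*exp(2*y/7)


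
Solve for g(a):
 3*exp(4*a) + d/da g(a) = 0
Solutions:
 g(a) = C1 - 3*exp(4*a)/4


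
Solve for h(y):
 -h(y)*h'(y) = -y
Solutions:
 h(y) = -sqrt(C1 + y^2)
 h(y) = sqrt(C1 + y^2)


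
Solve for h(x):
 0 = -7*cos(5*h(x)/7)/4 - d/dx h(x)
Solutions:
 7*x/4 - 7*log(sin(5*h(x)/7) - 1)/10 + 7*log(sin(5*h(x)/7) + 1)/10 = C1


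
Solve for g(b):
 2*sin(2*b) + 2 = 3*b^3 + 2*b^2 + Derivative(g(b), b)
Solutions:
 g(b) = C1 - 3*b^4/4 - 2*b^3/3 + 2*b - cos(2*b)


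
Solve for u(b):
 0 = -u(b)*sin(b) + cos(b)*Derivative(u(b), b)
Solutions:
 u(b) = C1/cos(b)


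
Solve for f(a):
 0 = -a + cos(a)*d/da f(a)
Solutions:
 f(a) = C1 + Integral(a/cos(a), a)


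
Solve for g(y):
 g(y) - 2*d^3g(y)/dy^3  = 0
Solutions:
 g(y) = C3*exp(2^(2/3)*y/2) + (C1*sin(2^(2/3)*sqrt(3)*y/4) + C2*cos(2^(2/3)*sqrt(3)*y/4))*exp(-2^(2/3)*y/4)


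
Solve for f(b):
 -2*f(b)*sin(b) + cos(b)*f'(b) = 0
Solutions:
 f(b) = C1/cos(b)^2


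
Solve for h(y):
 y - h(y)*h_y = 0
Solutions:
 h(y) = -sqrt(C1 + y^2)
 h(y) = sqrt(C1 + y^2)


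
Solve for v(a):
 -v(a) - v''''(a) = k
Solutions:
 v(a) = -k + (C1*sin(sqrt(2)*a/2) + C2*cos(sqrt(2)*a/2))*exp(-sqrt(2)*a/2) + (C3*sin(sqrt(2)*a/2) + C4*cos(sqrt(2)*a/2))*exp(sqrt(2)*a/2)


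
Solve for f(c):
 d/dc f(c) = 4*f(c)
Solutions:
 f(c) = C1*exp(4*c)


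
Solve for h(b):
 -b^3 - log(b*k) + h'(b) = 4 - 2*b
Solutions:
 h(b) = C1 + b^4/4 - b^2 + b*log(b*k) + 3*b


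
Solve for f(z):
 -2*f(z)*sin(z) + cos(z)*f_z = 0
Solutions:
 f(z) = C1/cos(z)^2


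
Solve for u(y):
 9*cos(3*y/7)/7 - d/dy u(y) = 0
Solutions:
 u(y) = C1 + 3*sin(3*y/7)


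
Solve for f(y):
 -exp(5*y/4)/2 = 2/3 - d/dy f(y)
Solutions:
 f(y) = C1 + 2*y/3 + 2*exp(5*y/4)/5


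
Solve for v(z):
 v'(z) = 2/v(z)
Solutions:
 v(z) = -sqrt(C1 + 4*z)
 v(z) = sqrt(C1 + 4*z)


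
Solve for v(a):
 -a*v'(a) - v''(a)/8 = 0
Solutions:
 v(a) = C1 + C2*erf(2*a)


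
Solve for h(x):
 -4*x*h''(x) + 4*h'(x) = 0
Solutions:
 h(x) = C1 + C2*x^2


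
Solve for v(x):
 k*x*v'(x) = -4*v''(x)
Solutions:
 v(x) = Piecewise((-sqrt(2)*sqrt(pi)*C1*erf(sqrt(2)*sqrt(k)*x/4)/sqrt(k) - C2, (k > 0) | (k < 0)), (-C1*x - C2, True))


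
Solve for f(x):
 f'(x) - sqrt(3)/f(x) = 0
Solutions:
 f(x) = -sqrt(C1 + 2*sqrt(3)*x)
 f(x) = sqrt(C1 + 2*sqrt(3)*x)


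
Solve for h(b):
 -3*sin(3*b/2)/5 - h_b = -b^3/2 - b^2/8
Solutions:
 h(b) = C1 + b^4/8 + b^3/24 + 2*cos(3*b/2)/5


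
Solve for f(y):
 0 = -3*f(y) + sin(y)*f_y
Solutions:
 f(y) = C1*(cos(y) - 1)^(3/2)/(cos(y) + 1)^(3/2)


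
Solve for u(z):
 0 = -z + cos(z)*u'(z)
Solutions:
 u(z) = C1 + Integral(z/cos(z), z)


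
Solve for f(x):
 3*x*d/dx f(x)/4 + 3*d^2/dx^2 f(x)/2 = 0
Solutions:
 f(x) = C1 + C2*erf(x/2)


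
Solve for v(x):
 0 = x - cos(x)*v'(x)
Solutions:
 v(x) = C1 + Integral(x/cos(x), x)


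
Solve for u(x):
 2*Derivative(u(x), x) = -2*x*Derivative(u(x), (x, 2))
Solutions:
 u(x) = C1 + C2*log(x)


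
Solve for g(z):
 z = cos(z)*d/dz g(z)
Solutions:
 g(z) = C1 + Integral(z/cos(z), z)


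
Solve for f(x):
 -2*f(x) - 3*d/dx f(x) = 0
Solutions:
 f(x) = C1*exp(-2*x/3)


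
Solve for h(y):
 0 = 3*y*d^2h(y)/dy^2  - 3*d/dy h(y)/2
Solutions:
 h(y) = C1 + C2*y^(3/2)


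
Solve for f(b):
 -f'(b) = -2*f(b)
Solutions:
 f(b) = C1*exp(2*b)


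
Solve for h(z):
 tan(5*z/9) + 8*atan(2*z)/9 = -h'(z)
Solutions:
 h(z) = C1 - 8*z*atan(2*z)/9 + 2*log(4*z^2 + 1)/9 + 9*log(cos(5*z/9))/5


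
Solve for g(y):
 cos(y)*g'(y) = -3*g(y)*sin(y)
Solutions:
 g(y) = C1*cos(y)^3


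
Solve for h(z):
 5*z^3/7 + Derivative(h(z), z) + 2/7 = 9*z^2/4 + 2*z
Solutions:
 h(z) = C1 - 5*z^4/28 + 3*z^3/4 + z^2 - 2*z/7


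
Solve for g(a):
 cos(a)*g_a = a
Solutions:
 g(a) = C1 + Integral(a/cos(a), a)


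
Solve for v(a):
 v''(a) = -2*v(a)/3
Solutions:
 v(a) = C1*sin(sqrt(6)*a/3) + C2*cos(sqrt(6)*a/3)


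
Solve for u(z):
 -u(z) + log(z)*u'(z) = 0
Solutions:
 u(z) = C1*exp(li(z))


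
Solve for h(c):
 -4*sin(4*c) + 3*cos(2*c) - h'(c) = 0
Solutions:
 h(c) = C1 + 3*sin(2*c)/2 + cos(4*c)


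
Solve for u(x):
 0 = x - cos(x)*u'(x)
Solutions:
 u(x) = C1 + Integral(x/cos(x), x)


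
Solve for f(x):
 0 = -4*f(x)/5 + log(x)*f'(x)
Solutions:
 f(x) = C1*exp(4*li(x)/5)


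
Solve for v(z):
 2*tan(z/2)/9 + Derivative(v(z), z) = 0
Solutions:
 v(z) = C1 + 4*log(cos(z/2))/9


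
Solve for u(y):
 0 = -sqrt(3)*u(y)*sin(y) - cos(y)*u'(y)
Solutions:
 u(y) = C1*cos(y)^(sqrt(3))


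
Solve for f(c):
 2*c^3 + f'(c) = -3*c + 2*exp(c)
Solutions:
 f(c) = C1 - c^4/2 - 3*c^2/2 + 2*exp(c)


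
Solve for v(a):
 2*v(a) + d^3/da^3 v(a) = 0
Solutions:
 v(a) = C3*exp(-2^(1/3)*a) + (C1*sin(2^(1/3)*sqrt(3)*a/2) + C2*cos(2^(1/3)*sqrt(3)*a/2))*exp(2^(1/3)*a/2)


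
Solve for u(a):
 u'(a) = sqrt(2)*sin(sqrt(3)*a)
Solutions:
 u(a) = C1 - sqrt(6)*cos(sqrt(3)*a)/3


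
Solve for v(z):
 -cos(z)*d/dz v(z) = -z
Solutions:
 v(z) = C1 + Integral(z/cos(z), z)


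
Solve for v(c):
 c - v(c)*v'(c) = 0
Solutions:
 v(c) = -sqrt(C1 + c^2)
 v(c) = sqrt(C1 + c^2)


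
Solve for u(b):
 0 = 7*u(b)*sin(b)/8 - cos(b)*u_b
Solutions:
 u(b) = C1/cos(b)^(7/8)


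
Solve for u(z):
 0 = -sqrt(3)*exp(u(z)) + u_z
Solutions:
 u(z) = log(-1/(C1 + sqrt(3)*z))


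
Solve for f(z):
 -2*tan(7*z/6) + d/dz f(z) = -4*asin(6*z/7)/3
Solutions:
 f(z) = C1 - 4*z*asin(6*z/7)/3 - 2*sqrt(49 - 36*z^2)/9 - 12*log(cos(7*z/6))/7


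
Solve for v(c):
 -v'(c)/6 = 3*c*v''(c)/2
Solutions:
 v(c) = C1 + C2*c^(8/9)


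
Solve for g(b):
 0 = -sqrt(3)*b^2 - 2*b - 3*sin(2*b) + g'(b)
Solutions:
 g(b) = C1 + sqrt(3)*b^3/3 + b^2 - 3*cos(2*b)/2


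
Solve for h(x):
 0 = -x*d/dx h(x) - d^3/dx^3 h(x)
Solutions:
 h(x) = C1 + Integral(C2*airyai(-x) + C3*airybi(-x), x)


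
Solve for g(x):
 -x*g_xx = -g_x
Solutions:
 g(x) = C1 + C2*x^2


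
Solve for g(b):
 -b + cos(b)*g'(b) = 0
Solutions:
 g(b) = C1 + Integral(b/cos(b), b)


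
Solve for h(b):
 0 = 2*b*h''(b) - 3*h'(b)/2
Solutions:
 h(b) = C1 + C2*b^(7/4)


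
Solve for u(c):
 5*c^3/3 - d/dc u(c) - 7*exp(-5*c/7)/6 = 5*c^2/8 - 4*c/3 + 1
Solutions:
 u(c) = C1 + 5*c^4/12 - 5*c^3/24 + 2*c^2/3 - c + 49*exp(-5*c/7)/30


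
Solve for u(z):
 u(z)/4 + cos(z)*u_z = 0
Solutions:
 u(z) = C1*(sin(z) - 1)^(1/8)/(sin(z) + 1)^(1/8)


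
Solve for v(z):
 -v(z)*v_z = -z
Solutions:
 v(z) = -sqrt(C1 + z^2)
 v(z) = sqrt(C1 + z^2)


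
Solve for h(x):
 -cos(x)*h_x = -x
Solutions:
 h(x) = C1 + Integral(x/cos(x), x)


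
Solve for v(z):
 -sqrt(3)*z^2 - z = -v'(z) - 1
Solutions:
 v(z) = C1 + sqrt(3)*z^3/3 + z^2/2 - z


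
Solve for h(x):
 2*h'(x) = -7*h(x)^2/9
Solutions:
 h(x) = 18/(C1 + 7*x)


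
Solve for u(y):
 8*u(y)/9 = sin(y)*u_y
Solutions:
 u(y) = C1*(cos(y) - 1)^(4/9)/(cos(y) + 1)^(4/9)


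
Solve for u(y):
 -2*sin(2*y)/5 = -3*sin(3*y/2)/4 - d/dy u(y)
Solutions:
 u(y) = C1 + cos(3*y/2)/2 - cos(2*y)/5


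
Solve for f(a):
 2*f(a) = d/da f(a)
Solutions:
 f(a) = C1*exp(2*a)


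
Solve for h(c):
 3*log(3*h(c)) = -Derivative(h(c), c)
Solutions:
 Integral(1/(log(_y) + log(3)), (_y, h(c)))/3 = C1 - c


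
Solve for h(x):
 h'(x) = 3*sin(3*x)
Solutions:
 h(x) = C1 - cos(3*x)


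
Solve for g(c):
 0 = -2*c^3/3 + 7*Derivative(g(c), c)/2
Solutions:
 g(c) = C1 + c^4/21


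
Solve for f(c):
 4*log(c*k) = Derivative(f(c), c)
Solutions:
 f(c) = C1 + 4*c*log(c*k) - 4*c


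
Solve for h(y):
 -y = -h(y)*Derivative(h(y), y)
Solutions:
 h(y) = -sqrt(C1 + y^2)
 h(y) = sqrt(C1 + y^2)


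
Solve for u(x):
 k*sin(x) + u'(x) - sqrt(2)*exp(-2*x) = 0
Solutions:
 u(x) = C1 + k*cos(x) - sqrt(2)*exp(-2*x)/2


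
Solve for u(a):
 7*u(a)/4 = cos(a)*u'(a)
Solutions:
 u(a) = C1*(sin(a) + 1)^(7/8)/(sin(a) - 1)^(7/8)


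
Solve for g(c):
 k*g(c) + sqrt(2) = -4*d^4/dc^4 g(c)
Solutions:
 g(c) = C1*exp(-sqrt(2)*c*(-k)^(1/4)/2) + C2*exp(sqrt(2)*c*(-k)^(1/4)/2) + C3*exp(-sqrt(2)*I*c*(-k)^(1/4)/2) + C4*exp(sqrt(2)*I*c*(-k)^(1/4)/2) - sqrt(2)/k


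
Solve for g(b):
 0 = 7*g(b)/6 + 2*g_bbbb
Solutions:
 g(b) = (C1*sin(3^(3/4)*7^(1/4)*b/6) + C2*cos(3^(3/4)*7^(1/4)*b/6))*exp(-3^(3/4)*7^(1/4)*b/6) + (C3*sin(3^(3/4)*7^(1/4)*b/6) + C4*cos(3^(3/4)*7^(1/4)*b/6))*exp(3^(3/4)*7^(1/4)*b/6)


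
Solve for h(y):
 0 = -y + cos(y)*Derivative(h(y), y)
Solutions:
 h(y) = C1 + Integral(y/cos(y), y)


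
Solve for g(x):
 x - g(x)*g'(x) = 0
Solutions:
 g(x) = -sqrt(C1 + x^2)
 g(x) = sqrt(C1 + x^2)


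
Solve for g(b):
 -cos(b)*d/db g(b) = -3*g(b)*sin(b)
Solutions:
 g(b) = C1/cos(b)^3


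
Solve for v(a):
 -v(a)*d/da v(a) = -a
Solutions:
 v(a) = -sqrt(C1 + a^2)
 v(a) = sqrt(C1 + a^2)


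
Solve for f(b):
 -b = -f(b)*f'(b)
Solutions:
 f(b) = -sqrt(C1 + b^2)
 f(b) = sqrt(C1 + b^2)


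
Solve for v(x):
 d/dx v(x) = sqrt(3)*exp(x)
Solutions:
 v(x) = C1 + sqrt(3)*exp(x)


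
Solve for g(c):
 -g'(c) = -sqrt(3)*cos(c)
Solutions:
 g(c) = C1 + sqrt(3)*sin(c)


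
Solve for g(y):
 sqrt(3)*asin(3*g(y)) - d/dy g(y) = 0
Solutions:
 Integral(1/asin(3*_y), (_y, g(y))) = C1 + sqrt(3)*y


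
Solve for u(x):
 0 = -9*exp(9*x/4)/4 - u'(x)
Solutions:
 u(x) = C1 - exp(x)^(9/4)


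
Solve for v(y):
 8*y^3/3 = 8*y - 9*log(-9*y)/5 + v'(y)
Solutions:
 v(y) = C1 + 2*y^4/3 - 4*y^2 + 9*y*log(-y)/5 + 9*y*(-1 + 2*log(3))/5


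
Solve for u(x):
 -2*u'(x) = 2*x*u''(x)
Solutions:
 u(x) = C1 + C2*log(x)


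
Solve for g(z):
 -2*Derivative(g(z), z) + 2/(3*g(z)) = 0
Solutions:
 g(z) = -sqrt(C1 + 6*z)/3
 g(z) = sqrt(C1 + 6*z)/3


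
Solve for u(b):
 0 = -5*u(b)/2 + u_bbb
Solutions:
 u(b) = C3*exp(2^(2/3)*5^(1/3)*b/2) + (C1*sin(2^(2/3)*sqrt(3)*5^(1/3)*b/4) + C2*cos(2^(2/3)*sqrt(3)*5^(1/3)*b/4))*exp(-2^(2/3)*5^(1/3)*b/4)


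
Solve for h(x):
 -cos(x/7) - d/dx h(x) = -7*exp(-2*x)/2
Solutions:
 h(x) = C1 - 7*sin(x/7) - 7*exp(-2*x)/4


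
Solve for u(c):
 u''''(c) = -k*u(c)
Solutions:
 u(c) = C1*exp(-c*(-k)^(1/4)) + C2*exp(c*(-k)^(1/4)) + C3*exp(-I*c*(-k)^(1/4)) + C4*exp(I*c*(-k)^(1/4))


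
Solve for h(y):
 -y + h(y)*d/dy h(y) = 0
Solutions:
 h(y) = -sqrt(C1 + y^2)
 h(y) = sqrt(C1 + y^2)


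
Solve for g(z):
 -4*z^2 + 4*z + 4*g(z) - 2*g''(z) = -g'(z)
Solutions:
 g(z) = C1*exp(z*(1 - sqrt(33))/4) + C2*exp(z*(1 + sqrt(33))/4) + z^2 - 3*z/2 + 11/8


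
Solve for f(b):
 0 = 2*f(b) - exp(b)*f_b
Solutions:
 f(b) = C1*exp(-2*exp(-b))


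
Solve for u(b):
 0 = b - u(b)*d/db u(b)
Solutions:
 u(b) = -sqrt(C1 + b^2)
 u(b) = sqrt(C1 + b^2)


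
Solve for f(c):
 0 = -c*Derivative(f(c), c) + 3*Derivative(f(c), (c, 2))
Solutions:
 f(c) = C1 + C2*erfi(sqrt(6)*c/6)


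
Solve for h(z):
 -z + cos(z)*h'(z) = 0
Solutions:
 h(z) = C1 + Integral(z/cos(z), z)


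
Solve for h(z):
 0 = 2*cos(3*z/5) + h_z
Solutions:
 h(z) = C1 - 10*sin(3*z/5)/3


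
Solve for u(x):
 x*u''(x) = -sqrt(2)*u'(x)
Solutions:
 u(x) = C1 + C2*x^(1 - sqrt(2))


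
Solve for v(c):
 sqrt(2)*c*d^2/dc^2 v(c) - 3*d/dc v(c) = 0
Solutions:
 v(c) = C1 + C2*c^(1 + 3*sqrt(2)/2)


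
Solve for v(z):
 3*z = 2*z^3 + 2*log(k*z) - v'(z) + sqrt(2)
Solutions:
 v(z) = C1 + z^4/2 - 3*z^2/2 + 2*z*log(k*z) + z*(-2 + sqrt(2))


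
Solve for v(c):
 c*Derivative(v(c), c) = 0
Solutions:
 v(c) = C1


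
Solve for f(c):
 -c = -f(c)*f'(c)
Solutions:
 f(c) = -sqrt(C1 + c^2)
 f(c) = sqrt(C1 + c^2)


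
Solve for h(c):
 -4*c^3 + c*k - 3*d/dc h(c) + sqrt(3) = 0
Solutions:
 h(c) = C1 - c^4/3 + c^2*k/6 + sqrt(3)*c/3


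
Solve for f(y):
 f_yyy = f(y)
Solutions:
 f(y) = C3*exp(y) + (C1*sin(sqrt(3)*y/2) + C2*cos(sqrt(3)*y/2))*exp(-y/2)


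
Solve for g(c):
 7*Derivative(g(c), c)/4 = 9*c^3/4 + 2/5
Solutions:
 g(c) = C1 + 9*c^4/28 + 8*c/35


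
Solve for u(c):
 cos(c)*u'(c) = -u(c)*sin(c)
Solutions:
 u(c) = C1*cos(c)


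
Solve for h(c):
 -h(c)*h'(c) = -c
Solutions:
 h(c) = -sqrt(C1 + c^2)
 h(c) = sqrt(C1 + c^2)


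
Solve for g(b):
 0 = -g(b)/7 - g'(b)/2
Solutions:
 g(b) = C1*exp(-2*b/7)


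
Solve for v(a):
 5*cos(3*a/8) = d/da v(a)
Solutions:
 v(a) = C1 + 40*sin(3*a/8)/3


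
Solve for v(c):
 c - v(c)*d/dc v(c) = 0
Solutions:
 v(c) = -sqrt(C1 + c^2)
 v(c) = sqrt(C1 + c^2)


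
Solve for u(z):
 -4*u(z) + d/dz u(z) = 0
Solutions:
 u(z) = C1*exp(4*z)


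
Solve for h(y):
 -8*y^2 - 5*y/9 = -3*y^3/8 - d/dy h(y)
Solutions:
 h(y) = C1 - 3*y^4/32 + 8*y^3/3 + 5*y^2/18


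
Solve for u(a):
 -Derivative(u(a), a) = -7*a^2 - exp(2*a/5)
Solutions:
 u(a) = C1 + 7*a^3/3 + 5*exp(2*a/5)/2


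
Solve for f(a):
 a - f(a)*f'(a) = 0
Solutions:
 f(a) = -sqrt(C1 + a^2)
 f(a) = sqrt(C1 + a^2)


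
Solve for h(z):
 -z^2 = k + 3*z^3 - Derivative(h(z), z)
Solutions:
 h(z) = C1 + k*z + 3*z^4/4 + z^3/3


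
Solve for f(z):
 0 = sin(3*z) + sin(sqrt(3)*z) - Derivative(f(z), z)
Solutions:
 f(z) = C1 - cos(3*z)/3 - sqrt(3)*cos(sqrt(3)*z)/3


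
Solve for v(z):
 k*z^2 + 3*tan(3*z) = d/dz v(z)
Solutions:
 v(z) = C1 + k*z^3/3 - log(cos(3*z))


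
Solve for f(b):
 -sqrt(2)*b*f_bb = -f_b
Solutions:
 f(b) = C1 + C2*b^(sqrt(2)/2 + 1)


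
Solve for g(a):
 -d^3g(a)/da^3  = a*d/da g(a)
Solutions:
 g(a) = C1 + Integral(C2*airyai(-a) + C3*airybi(-a), a)


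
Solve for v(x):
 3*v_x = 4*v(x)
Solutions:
 v(x) = C1*exp(4*x/3)


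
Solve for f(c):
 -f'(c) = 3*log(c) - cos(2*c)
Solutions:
 f(c) = C1 - 3*c*log(c) + 3*c + sin(2*c)/2


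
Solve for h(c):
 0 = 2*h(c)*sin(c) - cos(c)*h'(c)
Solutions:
 h(c) = C1/cos(c)^2


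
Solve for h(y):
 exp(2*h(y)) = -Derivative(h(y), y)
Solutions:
 h(y) = log(-sqrt(-1/(C1 - y))) - log(2)/2
 h(y) = log(-1/(C1 - y))/2 - log(2)/2


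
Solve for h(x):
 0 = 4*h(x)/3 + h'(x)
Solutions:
 h(x) = C1*exp(-4*x/3)


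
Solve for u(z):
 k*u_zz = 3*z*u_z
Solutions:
 u(z) = C1 + C2*erf(sqrt(6)*z*sqrt(-1/k)/2)/sqrt(-1/k)


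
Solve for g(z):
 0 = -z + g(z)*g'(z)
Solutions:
 g(z) = -sqrt(C1 + z^2)
 g(z) = sqrt(C1 + z^2)


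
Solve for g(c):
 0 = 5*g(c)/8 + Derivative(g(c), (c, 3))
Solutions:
 g(c) = C3*exp(-5^(1/3)*c/2) + (C1*sin(sqrt(3)*5^(1/3)*c/4) + C2*cos(sqrt(3)*5^(1/3)*c/4))*exp(5^(1/3)*c/4)


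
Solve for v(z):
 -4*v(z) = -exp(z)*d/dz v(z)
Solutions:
 v(z) = C1*exp(-4*exp(-z))


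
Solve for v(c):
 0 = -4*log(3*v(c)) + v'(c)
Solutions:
 -Integral(1/(log(_y) + log(3)), (_y, v(c)))/4 = C1 - c


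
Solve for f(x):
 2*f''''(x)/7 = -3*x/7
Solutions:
 f(x) = C1 + C2*x + C3*x^2 + C4*x^3 - x^5/80


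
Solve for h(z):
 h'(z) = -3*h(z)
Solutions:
 h(z) = C1*exp(-3*z)


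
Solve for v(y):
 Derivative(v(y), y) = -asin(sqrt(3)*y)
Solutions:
 v(y) = C1 - y*asin(sqrt(3)*y) - sqrt(3)*sqrt(1 - 3*y^2)/3


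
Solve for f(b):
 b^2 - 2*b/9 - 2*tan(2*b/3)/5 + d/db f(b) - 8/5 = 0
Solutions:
 f(b) = C1 - b^3/3 + b^2/9 + 8*b/5 - 3*log(cos(2*b/3))/5


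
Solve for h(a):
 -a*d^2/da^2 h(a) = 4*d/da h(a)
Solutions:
 h(a) = C1 + C2/a^3


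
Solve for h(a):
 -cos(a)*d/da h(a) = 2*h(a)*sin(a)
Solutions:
 h(a) = C1*cos(a)^2


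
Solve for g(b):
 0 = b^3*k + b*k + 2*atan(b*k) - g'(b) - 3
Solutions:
 g(b) = C1 + b^4*k/4 + b^2*k/2 - 3*b + 2*Piecewise((b*atan(b*k) - log(b^2*k^2 + 1)/(2*k), Ne(k, 0)), (0, True))


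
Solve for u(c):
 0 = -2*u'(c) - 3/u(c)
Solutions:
 u(c) = -sqrt(C1 - 3*c)
 u(c) = sqrt(C1 - 3*c)


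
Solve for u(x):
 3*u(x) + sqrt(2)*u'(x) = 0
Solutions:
 u(x) = C1*exp(-3*sqrt(2)*x/2)


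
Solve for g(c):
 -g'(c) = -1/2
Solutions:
 g(c) = C1 + c/2


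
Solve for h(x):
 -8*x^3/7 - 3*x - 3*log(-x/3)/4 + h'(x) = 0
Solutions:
 h(x) = C1 + 2*x^4/7 + 3*x^2/2 + 3*x*log(-x)/4 + 3*x*(-log(3) - 1)/4


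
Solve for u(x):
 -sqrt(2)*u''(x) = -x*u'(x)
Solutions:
 u(x) = C1 + C2*erfi(2^(1/4)*x/2)


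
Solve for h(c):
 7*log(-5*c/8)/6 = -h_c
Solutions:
 h(c) = C1 - 7*c*log(-c)/6 + 7*c*(-log(5) + 1 + 3*log(2))/6


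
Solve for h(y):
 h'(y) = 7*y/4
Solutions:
 h(y) = C1 + 7*y^2/8


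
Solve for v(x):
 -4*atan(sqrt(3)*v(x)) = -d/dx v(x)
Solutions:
 Integral(1/atan(sqrt(3)*_y), (_y, v(x))) = C1 + 4*x


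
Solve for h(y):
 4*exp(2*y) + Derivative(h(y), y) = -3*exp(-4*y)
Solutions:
 h(y) = C1 - 2*exp(2*y) + 3*exp(-4*y)/4


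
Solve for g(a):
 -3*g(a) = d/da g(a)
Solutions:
 g(a) = C1*exp(-3*a)


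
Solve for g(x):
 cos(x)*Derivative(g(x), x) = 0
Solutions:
 g(x) = C1


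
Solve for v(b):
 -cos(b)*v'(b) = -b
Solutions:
 v(b) = C1 + Integral(b/cos(b), b)


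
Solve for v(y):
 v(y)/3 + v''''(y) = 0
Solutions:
 v(y) = (C1*sin(sqrt(2)*3^(3/4)*y/6) + C2*cos(sqrt(2)*3^(3/4)*y/6))*exp(-sqrt(2)*3^(3/4)*y/6) + (C3*sin(sqrt(2)*3^(3/4)*y/6) + C4*cos(sqrt(2)*3^(3/4)*y/6))*exp(sqrt(2)*3^(3/4)*y/6)


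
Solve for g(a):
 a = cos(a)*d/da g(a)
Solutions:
 g(a) = C1 + Integral(a/cos(a), a)


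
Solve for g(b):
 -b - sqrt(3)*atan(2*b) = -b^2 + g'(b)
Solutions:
 g(b) = C1 + b^3/3 - b^2/2 - sqrt(3)*(b*atan(2*b) - log(4*b^2 + 1)/4)


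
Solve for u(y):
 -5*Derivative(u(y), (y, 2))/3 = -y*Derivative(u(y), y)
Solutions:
 u(y) = C1 + C2*erfi(sqrt(30)*y/10)


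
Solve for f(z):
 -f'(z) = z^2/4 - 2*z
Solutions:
 f(z) = C1 - z^3/12 + z^2


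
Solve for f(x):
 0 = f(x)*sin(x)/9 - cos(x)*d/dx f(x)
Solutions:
 f(x) = C1/cos(x)^(1/9)


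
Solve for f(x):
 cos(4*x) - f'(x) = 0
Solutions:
 f(x) = C1 + sin(4*x)/4


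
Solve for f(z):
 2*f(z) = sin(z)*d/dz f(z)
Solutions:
 f(z) = C1*(cos(z) - 1)/(cos(z) + 1)


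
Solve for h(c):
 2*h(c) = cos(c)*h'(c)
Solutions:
 h(c) = C1*(sin(c) + 1)/(sin(c) - 1)


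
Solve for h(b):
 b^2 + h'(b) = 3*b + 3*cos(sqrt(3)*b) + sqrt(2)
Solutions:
 h(b) = C1 - b^3/3 + 3*b^2/2 + sqrt(2)*b + sqrt(3)*sin(sqrt(3)*b)


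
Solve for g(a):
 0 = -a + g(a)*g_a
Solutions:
 g(a) = -sqrt(C1 + a^2)
 g(a) = sqrt(C1 + a^2)
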